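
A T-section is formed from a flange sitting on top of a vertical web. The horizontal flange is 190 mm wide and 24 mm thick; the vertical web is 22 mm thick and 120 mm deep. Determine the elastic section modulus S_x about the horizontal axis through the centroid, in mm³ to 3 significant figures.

Break the section into simple shapes (no overlaps), measuring from the bottom-left corner of the bounding box.
Flange: 190 × 24, A = 4 560 mm², y = 132 mm, Ī = 218 880 mm⁴.
Web: 22 × 120, A = 2 640 mm², y = 60 mm, Ī = 3 168 000 mm⁴.
Centroid: ȳ = ΣA·y / ΣA = 105.6 mm.
Transfer each piece to the horizontal axis through the centroid using Ī + A·d² with d = y − 105.6:
  flange: d = 26.4 mm → contributes +3 397 018 mm⁴
  web: d = -45.6 mm → contributes +8 657 510 mm⁴
Total I = 12 054 528 mm⁴.
Extreme fibre distance c = 105.6 mm; S = I/c = 114 153 mm³.

S_x ≈ 1.14 × 10⁵ mm³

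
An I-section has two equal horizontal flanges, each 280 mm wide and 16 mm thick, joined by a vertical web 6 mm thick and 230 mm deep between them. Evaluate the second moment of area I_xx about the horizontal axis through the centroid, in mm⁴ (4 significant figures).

I_xx ≈ 1.418 × 10⁸ mm⁴

Break the section into simple shapes (no overlaps), measuring from the bottom-left corner of the bounding box.
Bottom flange: 280 × 16, A = 4 480 mm², y = 8 mm, Ī = 95573.3 mm⁴.
Web: 6 × 230, A = 1 380 mm², y = 131 mm, Ī = 6 083 500 mm⁴.
Top flange: 280 × 16, A = 4 480 mm², y = 254 mm, Ī = 95573.3 mm⁴.
By symmetry the centroid is at mid-height, ȳ = 131 mm.
Transfer each piece to the horizontal axis through the centroid using Ī + A·d² with d = y − 131:
  bottom flange: d = -123 mm → contributes +67 873 493 mm⁴
  web: d = 0 mm → contributes +6 083 500 mm⁴
  top flange: d = 123 mm → contributes +67 873 493 mm⁴
Total I = 141 830 487 mm⁴.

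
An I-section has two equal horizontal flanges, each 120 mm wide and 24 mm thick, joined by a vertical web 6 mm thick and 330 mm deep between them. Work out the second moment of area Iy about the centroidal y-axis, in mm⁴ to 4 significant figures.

Split into non-overlapping primitives; take the origin at the lower-left of the bounding box.
Bottom flange: 120 × 24, A = 2 880 mm², x = 60 mm, Ī = 3 456 000 mm⁴.
Web: 6 × 330, A = 1 980 mm², x = 60 mm, Ī = 5 940 mm⁴.
Top flange: 120 × 24, A = 2 880 mm², x = 60 mm, Ī = 3 456 000 mm⁴.
By symmetry the centroid is at mid-width, x̄ = 60 mm.
All pieces are centred on the centroidal y-axis, so I = ΣĪ = 6 917 940 mm⁴.

Iy ≈ 6.918 × 10⁶ mm⁴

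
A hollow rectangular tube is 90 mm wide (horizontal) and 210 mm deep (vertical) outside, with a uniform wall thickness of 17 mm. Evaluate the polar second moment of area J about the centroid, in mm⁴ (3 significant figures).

J ≈ 5.42 × 10⁷ mm⁴

Split into non-overlapping primitives; take the origin at the lower-left of the bounding box.
Outer rectangle: 90 × 210, A = 18 900 mm², y = 105 mm, Ī = 69 457 500 mm⁴.
Inner void (subtracted): 56 × 176, A = 9 856 mm², y = 105 mm, Ī = 25 441 621 mm⁴.
By symmetry the centroid is at mid-height, ȳ = 105 mm.
All pieces are centred on the centroidal x-axis, so I = ΣĪ (holes subtracted) = 44 015 879 mm⁴.
Repeating about the centroidal y-axis gives I_y = 10 181 799 mm⁴.
Polar second moment: J = I_x + I_y = 54 197 677 mm⁴.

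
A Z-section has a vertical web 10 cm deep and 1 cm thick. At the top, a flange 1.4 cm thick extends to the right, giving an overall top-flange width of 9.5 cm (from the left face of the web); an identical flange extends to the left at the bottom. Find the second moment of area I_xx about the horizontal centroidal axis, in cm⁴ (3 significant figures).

I_xx ≈ 527 cm⁴

Break the section into simple shapes (no overlaps), measuring from the bottom-left corner of the bounding box.
Web: 1 × 10, A = 10 cm², y = 5 cm, Ī = 83.333 cm⁴.
Top flange (beyond web): 8.5 × 1.4, A = 11.9 cm², y = 9.3 cm, Ī = 1.9437 cm⁴.
Bottom flange (beyond web): 8.5 × 1.4, A = 11.9 cm², y = 0.7 cm, Ī = 1.9437 cm⁴.
Centroid: ȳ = ΣA·y / ΣA = 5 cm.
Transfer each piece to the horizontal centroidal axis using Ī + A·d² with d = y − 5:
  web: d = 0 cm → contributes +83.333 cm⁴
  top flange (beyond web): d = 4.3 cm → contributes +221.97 cm⁴
  bottom flange (beyond web): d = -4.3 cm → contributes +221.97 cm⁴
Total I = 527.28 cm⁴.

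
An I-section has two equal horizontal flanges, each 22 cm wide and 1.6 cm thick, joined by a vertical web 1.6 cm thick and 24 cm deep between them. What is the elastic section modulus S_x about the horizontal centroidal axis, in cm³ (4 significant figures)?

S_x ≈ 984.7 cm³

Break the section into simple shapes (no overlaps), measuring from the bottom-left corner of the bounding box.
Bottom flange: 22 × 1.6, A = 35.2 cm², y = 0.8 cm, Ī = 7.50933 cm⁴.
Web: 1.6 × 24, A = 38.4 cm², y = 13.6 cm, Ī = 1843.2 cm⁴.
Top flange: 22 × 1.6, A = 35.2 cm², y = 26.4 cm, Ī = 7.50933 cm⁴.
By symmetry the centroid is at mid-height, ȳ = 13.6 cm.
Transfer each piece to the horizontal centroidal axis using Ī + A·d² with d = y − 13.6:
  bottom flange: d = -12.8 cm → contributes +5774.68 cm⁴
  web: d = 0 cm → contributes +1843.2 cm⁴
  top flange: d = 12.8 cm → contributes +5774.68 cm⁴
Total I = 13392.6 cm⁴.
Extreme fibre distance c = 13.6 cm; S = I/c = 984.747 cm³.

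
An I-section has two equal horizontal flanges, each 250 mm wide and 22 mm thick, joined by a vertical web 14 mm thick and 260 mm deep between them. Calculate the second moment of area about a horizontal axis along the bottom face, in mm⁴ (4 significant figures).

Decompose the section into non-overlapping parts with the origin at the bottom-left of its bounding rectangle.
Bottom flange: 250 × 22, A = 5 500 mm², y = 11 mm, Ī = 221 833 mm⁴.
Web: 14 × 260, A = 3 640 mm², y = 152 mm, Ī = 20 505 333 mm⁴.
Top flange: 250 × 22, A = 5 500 mm², y = 293 mm, Ī = 221 833 mm⁴.
Transfer each piece to the base of the section using Ī + A·d² with d = y − 0:
  bottom flange: d = 11 mm → contributes +887 333 mm⁴
  web: d = 152 mm → contributes +104 603 893 mm⁴
  top flange: d = 293 mm → contributes +472 391 333 mm⁴
Total I = 577 882 560 mm⁴.

I_base ≈ 5.779 × 10⁸ mm⁴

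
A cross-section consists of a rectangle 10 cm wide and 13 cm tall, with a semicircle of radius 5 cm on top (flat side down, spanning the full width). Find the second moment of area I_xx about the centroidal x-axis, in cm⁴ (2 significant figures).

Break the section into simple shapes (no overlaps), measuring from the bottom-left corner of the bounding box.
Rectangular body: 10 × 13, A = 130 cm², y = 6.5 cm, Ī = 1 831 cm⁴.
Semicircular cap: semicircle r = 5, A = 39.27 cm², y = 15.12 cm, Ī = 68.6 cm⁴.
Centroid: ȳ = ΣA·y / ΣA = 8.5 cm.
Transfer each piece to the centroidal x-axis using Ī + A·d² with d = y − 8.5:
  rectangular body: d = -2 cm → contributes +2 351 cm⁴
  semicircular cap: d = 6.622 cm → contributes +1 791 cm⁴
Total I = 4 141 cm⁴.

I_xx ≈ 4100 cm⁴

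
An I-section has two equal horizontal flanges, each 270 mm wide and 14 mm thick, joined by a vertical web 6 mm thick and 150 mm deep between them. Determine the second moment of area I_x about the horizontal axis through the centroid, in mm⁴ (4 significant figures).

Decompose the section into non-overlapping parts with the origin at the bottom-left of its bounding rectangle.
Bottom flange: 270 × 14, A = 3 780 mm², y = 7 mm, Ī = 61 740 mm⁴.
Web: 6 × 150, A = 900 mm², y = 89 mm, Ī = 1 687 500 mm⁴.
Top flange: 270 × 14, A = 3 780 mm², y = 171 mm, Ī = 61 740 mm⁴.
By symmetry the centroid is at mid-height, ȳ = 89 mm.
Transfer each piece to the horizontal axis through the centroid using Ī + A·d² with d = y − 89:
  bottom flange: d = -82 mm → contributes +25 478 460 mm⁴
  web: d = 0 mm → contributes +1 687 500 mm⁴
  top flange: d = 82 mm → contributes +25 478 460 mm⁴
Total I = 52 644 420 mm⁴.

I_x ≈ 5.264 × 10⁷ mm⁴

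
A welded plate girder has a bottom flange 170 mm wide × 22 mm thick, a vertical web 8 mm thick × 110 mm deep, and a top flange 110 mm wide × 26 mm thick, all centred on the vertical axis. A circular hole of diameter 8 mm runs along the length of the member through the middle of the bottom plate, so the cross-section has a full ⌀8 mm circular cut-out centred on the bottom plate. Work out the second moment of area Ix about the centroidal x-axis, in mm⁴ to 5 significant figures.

Ix ≈ 3.0172 × 10⁷ mm⁴

Treat the section as a set of non-overlapping primitives; coordinates are from the bounding-box lower-left.
Bottom plate: 170 × 22, A = 3 740 mm², y = 11 mm, Ī = 150846.7 mm⁴.
Web plate: 8 × 110, A = 880 mm², y = 77 mm, Ī = 887333.3 mm⁴.
Top plate: 110 × 26, A = 2 860 mm², y = 145 mm, Ī = 161113.3 mm⁴.
Hole (subtracted): ⌀8, A = 50.26548 mm², y = 11 mm, Ī = 201.0619 mm⁴.
Centroid: ȳ = ΣA·y / ΣA = 70.39916 mm.
Transfer each piece to the centroidal x-axis using Ī + A·d² with d = y − 70.39916:
  bottom plate: d = -59.39916 mm → contributes +13 346 540 mm⁴
  web plate: d = 6.600839 mm → contributes +925675.9 mm⁴
  top plate: d = 74.60084 mm → contributes +16 077 829 mm⁴
  hole: d = -59.39916 mm → contributes −177550.8 mm⁴
Total I = 30 172 494 mm⁴.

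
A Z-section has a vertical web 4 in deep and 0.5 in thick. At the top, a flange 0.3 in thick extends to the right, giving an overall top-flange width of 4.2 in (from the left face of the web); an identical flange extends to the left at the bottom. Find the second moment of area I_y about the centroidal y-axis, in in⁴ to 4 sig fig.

I_y ≈ 12.36 in⁴

Split into non-overlapping primitives; take the origin at the lower-left of the bounding box.
Web: 0.5 × 4, A = 2 in², x = 3.95 in, Ī = 0.0416667 in⁴.
Top flange (beyond web): 3.7 × 0.3, A = 1.11 in², x = 6.05 in, Ī = 1.26633 in⁴.
Bottom flange (beyond web): 3.7 × 0.3, A = 1.11 in², x = 1.85 in, Ī = 1.26633 in⁴.
Centroid: x̄ = ΣA·x / ΣA = 3.95 in.
Transfer each piece to the centroidal y-axis using Ī + A·d² with d = x − 3.95:
  web: d = 0 in → contributes +0.0416667 in⁴
  top flange (beyond web): d = 2.1 in → contributes +6.16143 in⁴
  bottom flange (beyond web): d = -2.1 in → contributes +6.16143 in⁴
Total I = 12.3645 in⁴.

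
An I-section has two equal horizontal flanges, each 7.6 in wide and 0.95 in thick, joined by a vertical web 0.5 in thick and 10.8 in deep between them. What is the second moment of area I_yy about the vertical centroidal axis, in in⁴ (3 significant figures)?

I_yy ≈ 69.6 in⁴

Treat the section as a set of non-overlapping primitives; coordinates are from the bounding-box lower-left.
Bottom flange: 7.6 × 0.95, A = 7.22 in², x = 3.8 in, Ī = 34.752 in⁴.
Web: 0.5 × 10.8, A = 5.4 in², x = 3.8 in, Ī = 0.1125 in⁴.
Top flange: 7.6 × 0.95, A = 7.22 in², x = 3.8 in, Ī = 34.752 in⁴.
By symmetry the centroid is at mid-width, x̄ = 3.8 in.
All pieces are centred on the vertical centroidal axis, so I = ΣĪ = 69.617 in⁴.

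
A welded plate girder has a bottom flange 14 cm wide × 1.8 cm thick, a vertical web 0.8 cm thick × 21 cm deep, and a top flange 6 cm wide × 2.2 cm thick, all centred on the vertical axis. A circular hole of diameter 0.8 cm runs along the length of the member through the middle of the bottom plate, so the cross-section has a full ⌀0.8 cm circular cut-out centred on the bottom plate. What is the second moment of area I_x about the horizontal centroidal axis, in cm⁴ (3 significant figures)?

I_x ≈ 5310 cm⁴

Treat the section as a set of non-overlapping primitives; coordinates are from the bounding-box lower-left.
Bottom plate: 14 × 1.8, A = 25.2 cm², y = 0.9 cm, Ī = 6.804 cm⁴.
Web plate: 0.8 × 21, A = 16.8 cm², y = 12.3 cm, Ī = 617.4 cm⁴.
Top plate: 6 × 2.2, A = 13.2 cm², y = 23.9 cm, Ī = 5.324 cm⁴.
Hole (subtracted): ⌀0.8, A = 0.50265 cm², y = 0.9 cm, Ī = 0.020106 cm⁴.
Centroid: ȳ = ΣA·y / ΣA = 9.952 cm.
Transfer each piece to the horizontal centroidal axis using Ī + A·d² with d = y − 9.952:
  bottom plate: d = -9.052 cm → contributes +2071.7 cm⁴
  web plate: d = 2.348 cm → contributes +710.02 cm⁴
  top plate: d = 13.948 cm → contributes +2573.3 cm⁴
  hole: d = -9.052 cm → contributes −41.207 cm⁴
Total I = 5313.8 cm⁴.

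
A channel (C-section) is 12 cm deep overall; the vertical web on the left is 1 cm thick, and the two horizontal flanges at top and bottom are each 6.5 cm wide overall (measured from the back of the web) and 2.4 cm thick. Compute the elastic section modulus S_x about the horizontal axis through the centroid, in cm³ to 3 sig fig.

S_x ≈ 127 cm³

Treat the section as a set of non-overlapping primitives; coordinates are from the bounding-box lower-left.
Web: 1 × 12, A = 12 cm², y = 6 cm, Ī = 144 cm⁴.
Top flange (beyond web): 5.5 × 2.4, A = 13.2 cm², y = 10.8 cm, Ī = 6.336 cm⁴.
Bottom flange (beyond web): 5.5 × 2.4, A = 13.2 cm², y = 1.2 cm, Ī = 6.336 cm⁴.
By symmetry the centroid is at mid-height, ȳ = 6 cm.
Transfer each piece to the horizontal axis through the centroid using Ī + A·d² with d = y − 6:
  web: d = 0 cm → contributes +144 cm⁴
  top flange (beyond web): d = 4.8 cm → contributes +310.46 cm⁴
  bottom flange (beyond web): d = -4.8 cm → contributes +310.46 cm⁴
Total I = 764.93 cm⁴.
Extreme fibre distance c = 6 cm; S = I/c = 127.49 cm³.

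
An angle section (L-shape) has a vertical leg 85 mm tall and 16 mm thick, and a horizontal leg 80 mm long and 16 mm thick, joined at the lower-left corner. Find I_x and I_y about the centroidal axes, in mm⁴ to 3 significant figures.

Break the section into simple shapes (no overlaps), measuring from the bottom-left corner of the bounding box.
Vertical leg: 16 × 85, A = 1 360 mm², y = 42.5 mm, Ī = 818 833 mm⁴.
Horizontal leg (remainder): 64 × 16, A = 1 024 mm², y = 8 mm, Ī = 21 845 mm⁴.
Centroid: ȳ = ΣA·y / ΣA = 27.681 mm.
Transfer each piece to the centroidal x-axis using Ī + A·d² with d = y − 27.681:
  vertical leg: d = 14.819 mm → contributes +1 117 485 mm⁴
  horizontal leg (remainder): d = -19.681 mm → contributes +418 492 mm⁴
Total I = 1 535 976 mm⁴.
For the y-axis: x̄ = 25.181 mm.
Repeating about the centroidal y-axis gives I_y = 1 313 196 mm⁴.

I_x ≈ 1.54 × 10⁶ mm⁴, I_y ≈ 1.31 × 10⁶ mm⁴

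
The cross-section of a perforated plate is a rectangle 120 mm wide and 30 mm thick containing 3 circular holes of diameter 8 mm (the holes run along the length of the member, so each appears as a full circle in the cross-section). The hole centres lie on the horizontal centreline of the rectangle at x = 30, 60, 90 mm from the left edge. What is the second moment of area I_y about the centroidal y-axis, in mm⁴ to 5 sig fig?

Decompose the section into non-overlapping parts with the origin at the bottom-left of its bounding rectangle.
Plate: 120 × 30, A = 3 600 mm², x = 60 mm, Ī = 4 320 000 mm⁴.
Hole 1 (subtracted): ⌀8, A = 50.26548 mm², x = 30 mm, Ī = 201.0619 mm⁴.
Hole 2 (subtracted): ⌀8, A = 50.26548 mm², x = 60 mm, Ī = 201.0619 mm⁴.
Hole 3 (subtracted): ⌀8, A = 50.26548 mm², x = 90 mm, Ī = 201.0619 mm⁴.
By symmetry the centroid is at mid-width, x̄ = 60 mm.
Transfer each piece to the centroidal y-axis using Ī + A·d² with d = x − 60:
  plate: d = 0 mm → contributes +4 320 000 mm⁴
  hole 1: d = -30 mm → contributes −45 440 mm⁴
  hole 2: d = 0 mm → contributes −201.0619 mm⁴
  hole 3: d = 30 mm → contributes −45 440 mm⁴
Total I = 4 228 919 mm⁴.

I_y ≈ 4.2289 × 10⁶ mm⁴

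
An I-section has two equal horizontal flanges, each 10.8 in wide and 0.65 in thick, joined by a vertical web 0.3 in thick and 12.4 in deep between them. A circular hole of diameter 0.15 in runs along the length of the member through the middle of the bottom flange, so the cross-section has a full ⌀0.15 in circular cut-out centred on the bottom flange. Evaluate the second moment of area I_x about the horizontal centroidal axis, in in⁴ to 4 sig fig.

I_x ≈ 645.2 in⁴

Treat the section as a set of non-overlapping primitives; coordinates are from the bounding-box lower-left.
Bottom flange: 10.8 × 0.65, A = 7.02 in², y = 0.325 in, Ī = 0.247163 in⁴.
Web: 0.3 × 12.4, A = 3.72 in², y = 6.85 in, Ī = 47.6656 in⁴.
Top flange: 10.8 × 0.65, A = 7.02 in², y = 13.375 in, Ī = 0.247163 in⁴.
Hole (subtracted): ⌀0.15, A = 0.0176715 in², y = 0.325 in, Ī = 0.0000248505 in⁴.
Centroid: ȳ = ΣA·y / ΣA = 6.8565 in.
Transfer each piece to the horizontal centroidal axis using Ī + A·d² with d = y − 6.8565:
  bottom flange: d = -6.5315 in → contributes +299.724 in⁴
  web: d = -0.00649894 in → contributes +47.6658 in⁴
  top flange: d = 6.5185 in → contributes +298.533 in⁴
  hole: d = -6.5315 in → contributes −0.753898 in⁴
Total I = 645.169 in⁴.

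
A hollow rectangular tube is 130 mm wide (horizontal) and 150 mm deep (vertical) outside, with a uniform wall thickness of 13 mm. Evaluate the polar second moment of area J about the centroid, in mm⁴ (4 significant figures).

Break the section into simple shapes (no overlaps), measuring from the bottom-left corner of the bounding box.
Outer rectangle: 130 × 150, A = 19 500 mm², y = 75 mm, Ī = 36 562 500 mm⁴.
Inner void (subtracted): 104 × 124, A = 12 896 mm², y = 75 mm, Ī = 16 524 075 mm⁴.
By symmetry the centroid is at mid-height, ȳ = 75 mm.
All pieces are centred on the centroidal x-axis, so I = ΣĪ (holes subtracted) = 20 038 425 mm⁴.
Repeating about the centroidal y-axis gives I_y = 15 838 905 mm⁴.
Polar second moment: J = I_x + I_y = 35 877 331 mm⁴.

J ≈ 3.588 × 10⁷ mm⁴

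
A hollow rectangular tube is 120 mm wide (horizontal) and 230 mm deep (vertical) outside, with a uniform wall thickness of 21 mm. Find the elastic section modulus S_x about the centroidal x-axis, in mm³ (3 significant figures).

S_x ≈ 6.82 × 10⁵ mm³

Split into non-overlapping primitives; take the origin at the lower-left of the bounding box.
Outer rectangle: 120 × 230, A = 27 600 mm², y = 115 mm, Ī = 121 670 000 mm⁴.
Inner void (subtracted): 78 × 188, A = 14 664 mm², y = 115 mm, Ī = 43 190 368 mm⁴.
By symmetry the centroid is at mid-height, ȳ = 115 mm.
All pieces are centred on the centroidal x-axis, so I = ΣĪ (holes subtracted) = 78 479 632 mm⁴.
Extreme fibre distance c = 115 mm; S = I/c = 682 432 mm³.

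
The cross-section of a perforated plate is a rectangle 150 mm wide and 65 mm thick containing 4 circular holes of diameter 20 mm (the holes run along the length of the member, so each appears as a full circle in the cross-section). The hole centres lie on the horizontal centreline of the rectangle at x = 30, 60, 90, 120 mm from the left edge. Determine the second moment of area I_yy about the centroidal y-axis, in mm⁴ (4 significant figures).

I_yy ≈ 1.684 × 10⁷ mm⁴

Decompose the section into non-overlapping parts with the origin at the bottom-left of its bounding rectangle.
Plate: 150 × 65, A = 9 750 mm², x = 75 mm, Ī = 18 281 250 mm⁴.
Hole 1 (subtracted): ⌀20, A = 314.159 mm², x = 30 mm, Ī = 7853.98 mm⁴.
Hole 2 (subtracted): ⌀20, A = 314.159 mm², x = 60 mm, Ī = 7853.98 mm⁴.
Hole 3 (subtracted): ⌀20, A = 314.159 mm², x = 90 mm, Ī = 7853.98 mm⁴.
Hole 4 (subtracted): ⌀20, A = 314.159 mm², x = 120 mm, Ī = 7853.98 mm⁴.
By symmetry the centroid is at mid-width, x̄ = 75 mm.
Transfer each piece to the centroidal y-axis using Ī + A·d² with d = x − 75:
  plate: d = 0 mm → contributes +18 281 250 mm⁴
  hole 1: d = -45 mm → contributes −644 026 mm⁴
  hole 2: d = -15 mm → contributes −78539.8 mm⁴
  hole 3: d = 15 mm → contributes −78539.8 mm⁴
  hole 4: d = 45 mm → contributes −644 026 mm⁴
Total I = 16 836 117 mm⁴.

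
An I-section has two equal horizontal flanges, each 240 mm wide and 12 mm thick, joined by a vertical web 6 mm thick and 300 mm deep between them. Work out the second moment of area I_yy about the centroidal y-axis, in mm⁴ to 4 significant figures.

I_yy ≈ 2.765 × 10⁷ mm⁴

Treat the section as a set of non-overlapping primitives; coordinates are from the bounding-box lower-left.
Bottom flange: 240 × 12, A = 2 880 mm², x = 120 mm, Ī = 13 824 000 mm⁴.
Web: 6 × 300, A = 1 800 mm², x = 120 mm, Ī = 5 400 mm⁴.
Top flange: 240 × 12, A = 2 880 mm², x = 120 mm, Ī = 13 824 000 mm⁴.
By symmetry the centroid is at mid-width, x̄ = 120 mm.
All pieces are centred on the centroidal y-axis, so I = ΣĪ = 27 653 400 mm⁴.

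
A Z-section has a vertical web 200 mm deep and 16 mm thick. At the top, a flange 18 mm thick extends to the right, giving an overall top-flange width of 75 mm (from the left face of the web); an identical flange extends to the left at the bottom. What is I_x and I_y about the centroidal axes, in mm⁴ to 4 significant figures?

I_x ≈ 2.831 × 10⁷ mm⁴, I_y ≈ 3.671 × 10⁶ mm⁴

Break the section into simple shapes (no overlaps), measuring from the bottom-left corner of the bounding box.
Web: 16 × 200, A = 3 200 mm², y = 100 mm, Ī = 10 666 667 mm⁴.
Top flange (beyond web): 59 × 18, A = 1 062 mm², y = 191 mm, Ī = 28 674 mm⁴.
Bottom flange (beyond web): 59 × 18, A = 1 062 mm², y = 9 mm, Ī = 28 674 mm⁴.
Centroid: ȳ = ΣA·y / ΣA = 100 mm.
Transfer each piece to the centroidal x-axis using Ī + A·d² with d = y − 100:
  web: d = 0 mm → contributes +10 666 667 mm⁴
  top flange (beyond web): d = 91 mm → contributes +8 823 096 mm⁴
  bottom flange (beyond web): d = -91 mm → contributes +8 823 096 mm⁴
Total I = 28 312 859 mm⁴.
For the y-axis: x̄ = 67 mm.
Repeating about the centroidal y-axis gives I_y = 3 671 279 mm⁴.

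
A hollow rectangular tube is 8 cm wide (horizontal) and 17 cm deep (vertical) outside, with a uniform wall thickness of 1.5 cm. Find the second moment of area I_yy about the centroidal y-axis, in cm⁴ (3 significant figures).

Decompose the section into non-overlapping parts with the origin at the bottom-left of its bounding rectangle.
Outer rectangle: 8 × 17, A = 136 cm², x = 4 cm, Ī = 725.33 cm⁴.
Inner void (subtracted): 5 × 14, A = 70 cm², x = 4 cm, Ī = 145.83 cm⁴.
By symmetry the centroid is at mid-width, x̄ = 4 cm.
All pieces are centred on the centroidal y-axis, so I = ΣĪ (holes subtracted) = 579.5 cm⁴.

I_yy ≈ 580 cm⁴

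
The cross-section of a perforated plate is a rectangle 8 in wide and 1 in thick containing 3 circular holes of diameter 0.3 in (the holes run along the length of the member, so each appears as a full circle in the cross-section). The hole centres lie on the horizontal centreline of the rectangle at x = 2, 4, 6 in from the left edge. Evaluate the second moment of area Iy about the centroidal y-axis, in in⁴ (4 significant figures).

Decompose the section into non-overlapping parts with the origin at the bottom-left of its bounding rectangle.
Plate: 8 × 1, A = 8 in², x = 4 in, Ī = 42.6667 in⁴.
Hole 1 (subtracted): ⌀0.3, A = 0.0706858 in², x = 2 in, Ī = 0.000397608 in⁴.
Hole 2 (subtracted): ⌀0.3, A = 0.0706858 in², x = 4 in, Ī = 0.000397608 in⁴.
Hole 3 (subtracted): ⌀0.3, A = 0.0706858 in², x = 6 in, Ī = 0.000397608 in⁴.
By symmetry the centroid is at mid-width, x̄ = 4 in.
Transfer each piece to the centroidal y-axis using Ī + A·d² with d = x − 4:
  plate: d = 0 in → contributes +42.6667 in⁴
  hole 1: d = -2 in → contributes −0.283141 in⁴
  hole 2: d = 0 in → contributes −0.000397608 in⁴
  hole 3: d = 2 in → contributes −0.283141 in⁴
Total I = 42.1 in⁴.

Iy ≈ 42.10 in⁴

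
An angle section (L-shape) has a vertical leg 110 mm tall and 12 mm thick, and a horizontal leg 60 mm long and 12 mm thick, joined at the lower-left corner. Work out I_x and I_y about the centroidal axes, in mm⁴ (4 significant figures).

Break the section into simple shapes (no overlaps), measuring from the bottom-left corner of the bounding box.
Vertical leg: 12 × 110, A = 1 320 mm², y = 55 mm, Ī = 1 331 000 mm⁴.
Horizontal leg (remainder): 48 × 12, A = 576 mm², y = 6 mm, Ī = 6 912 mm⁴.
Centroid: ȳ = ΣA·y / ΣA = 40.1139 mm.
Transfer each piece to the centroidal x-axis using Ī + A·d² with d = y − 40.1139:
  vertical leg: d = 14.8861 mm → contributes +1 623 506 mm⁴
  horizontal leg (remainder): d = -34.1139 mm → contributes +677 238 mm⁴
Total I = 2 300 743 mm⁴.
For the y-axis: x̄ = 15.1139 mm.
Repeating about the centroidal y-axis gives I_y = 487 343 mm⁴.

I_x ≈ 2.301 × 10⁶ mm⁴, I_y ≈ 4.873 × 10⁵ mm⁴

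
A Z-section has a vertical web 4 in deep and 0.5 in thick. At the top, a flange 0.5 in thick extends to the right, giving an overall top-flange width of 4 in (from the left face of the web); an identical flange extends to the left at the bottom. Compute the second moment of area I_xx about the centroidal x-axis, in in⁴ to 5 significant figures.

Break the section into simple shapes (no overlaps), measuring from the bottom-left corner of the bounding box.
Web: 0.5 × 4, A = 2 in², y = 2 in, Ī = 2.666667 in⁴.
Top flange (beyond web): 3.5 × 0.5, A = 1.75 in², y = 3.75 in, Ī = 0.03645833 in⁴.
Bottom flange (beyond web): 3.5 × 0.5, A = 1.75 in², y = 0.25 in, Ī = 0.03645833 in⁴.
Centroid: ȳ = ΣA·y / ΣA = 2 in.
Transfer each piece to the centroidal x-axis using Ī + A·d² with d = y − 2:
  web: d = 0 in → contributes +2.666667 in⁴
  top flange (beyond web): d = 1.75 in → contributes +5.395833 in⁴
  bottom flange (beyond web): d = -1.75 in → contributes +5.395833 in⁴
Total I = 13.45833 in⁴.

I_xx ≈ 13.458 in⁴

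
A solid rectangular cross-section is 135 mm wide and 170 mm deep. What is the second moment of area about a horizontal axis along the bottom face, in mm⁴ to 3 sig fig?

The section: 135 × 170, A = 22 950 mm², y = 85 mm, Ī = 55 271 250 mm⁴.
Transfer it to the base of the section using Ī + A·d² with d = y − 0:
  the section: d = 85 mm → contributes +221 085 000 mm⁴
Total I = 221 085 000 mm⁴.

I_base ≈ 2.21 × 10⁸ mm⁴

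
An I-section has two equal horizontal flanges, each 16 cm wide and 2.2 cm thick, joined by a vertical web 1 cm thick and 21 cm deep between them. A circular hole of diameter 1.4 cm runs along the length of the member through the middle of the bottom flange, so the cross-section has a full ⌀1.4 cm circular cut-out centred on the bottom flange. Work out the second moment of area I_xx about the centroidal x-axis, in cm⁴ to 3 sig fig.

Treat the section as a set of non-overlapping primitives; coordinates are from the bounding-box lower-left.
Bottom flange: 16 × 2.2, A = 35.2 cm², y = 1.1 cm, Ī = 14.197 cm⁴.
Web: 1 × 21, A = 21 cm², y = 12.7 cm, Ī = 771.75 cm⁴.
Top flange: 16 × 2.2, A = 35.2 cm², y = 24.3 cm, Ī = 14.197 cm⁴.
Hole (subtracted): ⌀1.4, A = 1.5394 cm², y = 1.1 cm, Ī = 0.18857 cm⁴.
Centroid: ȳ = ΣA·y / ΣA = 12.899 cm.
Transfer each piece to the centroidal x-axis using Ī + A·d² with d = y − 12.899:
  bottom flange: d = -11.799 cm → contributes +4914.4 cm⁴
  web: d = -0.19872 cm → contributes +772.58 cm⁴
  top flange: d = 11.401 cm → contributes +4589.8 cm⁴
  hole: d = -11.799 cm → contributes −214.49 cm⁴
Total I = 10 062 cm⁴.

I_xx ≈ 1.01 × 10⁴ cm⁴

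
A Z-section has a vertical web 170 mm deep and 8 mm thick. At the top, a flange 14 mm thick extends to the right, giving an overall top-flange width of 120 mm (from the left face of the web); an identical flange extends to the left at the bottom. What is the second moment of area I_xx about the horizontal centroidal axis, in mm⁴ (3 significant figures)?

Break the section into simple shapes (no overlaps), measuring from the bottom-left corner of the bounding box.
Web: 8 × 170, A = 1 360 mm², y = 85 mm, Ī = 3 275 333 mm⁴.
Top flange (beyond web): 112 × 14, A = 1 568 mm², y = 163 mm, Ī = 25 611 mm⁴.
Bottom flange (beyond web): 112 × 14, A = 1 568 mm², y = 7 mm, Ī = 25 611 mm⁴.
Centroid: ȳ = ΣA·y / ΣA = 85 mm.
Transfer each piece to the horizontal centroidal axis using Ī + A·d² with d = y − 85:
  web: d = 0 mm → contributes +3 275 333 mm⁴
  top flange (beyond web): d = 78 mm → contributes +9 565 323 mm⁴
  bottom flange (beyond web): d = -78 mm → contributes +9 565 323 mm⁴
Total I = 22 405 979 mm⁴.

I_xx ≈ 2.24 × 10⁷ mm⁴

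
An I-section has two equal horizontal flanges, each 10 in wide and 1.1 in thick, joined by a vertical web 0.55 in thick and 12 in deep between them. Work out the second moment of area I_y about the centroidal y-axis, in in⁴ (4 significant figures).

I_y ≈ 183.5 in⁴

Split into non-overlapping primitives; take the origin at the lower-left of the bounding box.
Bottom flange: 10 × 1.1, A = 11 in², x = 5 in, Ī = 91.6667 in⁴.
Web: 0.55 × 12, A = 6.6 in², x = 5 in, Ī = 0.166375 in⁴.
Top flange: 10 × 1.1, A = 11 in², x = 5 in, Ī = 91.6667 in⁴.
By symmetry the centroid is at mid-width, x̄ = 5 in.
All pieces are centred on the centroidal y-axis, so I = ΣĪ = 183.5 in⁴.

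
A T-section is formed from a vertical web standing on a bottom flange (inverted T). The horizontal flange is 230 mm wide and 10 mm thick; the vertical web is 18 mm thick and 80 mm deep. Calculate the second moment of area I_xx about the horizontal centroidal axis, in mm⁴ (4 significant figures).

Break the section into simple shapes (no overlaps), measuring from the bottom-left corner of the bounding box.
Flange: 230 × 10, A = 2 300 mm², y = 5 mm, Ī = 19166.7 mm⁴.
Web: 18 × 80, A = 1 440 mm², y = 50 mm, Ī = 768 000 mm⁴.
Centroid: ȳ = ΣA·y / ΣA = 22.3262 mm.
Transfer each piece to the horizontal centroidal axis using Ī + A·d² with d = y − 22.3262:
  flange: d = -17.3262 mm → contributes +709 620 mm⁴
  web: d = 27.6738 mm → contributes +1 870 808 mm⁴
Total I = 2 580 429 mm⁴.

I_xx ≈ 2.580 × 10⁶ mm⁴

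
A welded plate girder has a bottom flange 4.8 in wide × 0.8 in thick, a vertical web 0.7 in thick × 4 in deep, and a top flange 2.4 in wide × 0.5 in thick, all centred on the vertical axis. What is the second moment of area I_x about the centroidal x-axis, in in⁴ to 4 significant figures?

Decompose the section into non-overlapping parts with the origin at the bottom-left of its bounding rectangle.
Bottom plate: 4.8 × 0.8, A = 3.84 in², y = 0.4 in, Ī = 0.2048 in⁴.
Web plate: 0.7 × 4, A = 2.8 in², y = 2.8 in, Ī = 3.73333 in⁴.
Top plate: 2.4 × 0.5, A = 1.2 in², y = 5.05 in, Ī = 0.025 in⁴.
Centroid: ȳ = ΣA·y / ΣA = 1.96888 in.
Transfer each piece to the centroidal x-axis using Ī + A·d² with d = y − 1.96888:
  bottom plate: d = -1.56888 in → contributes +9.65649 in⁴
  web plate: d = 0.831122 in → contributes +5.66747 in⁴
  top plate: d = 3.08112 in → contributes +11.417 in⁴
Total I = 26.7409 in⁴.

I_x ≈ 26.74 in⁴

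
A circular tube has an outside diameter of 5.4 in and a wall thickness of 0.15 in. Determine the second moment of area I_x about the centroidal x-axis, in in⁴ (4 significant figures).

I_x ≈ 8.531 in⁴

Split into non-overlapping primitives; take the origin at the lower-left of the bounding box.
Outer circle: ⌀5.4, A = 22.9022 in², y = 2.7 in, Ī = 41.7393 in⁴.
Bore (subtracted): ⌀5.1, A = 20.4282 in², y = 2.7 in, Ī = 33.2086 in⁴.
By symmetry the centroid is at mid-height, ȳ = 2.7 in.
All pieces are centred on the centroidal x-axis, so I = ΣĪ (holes subtracted) = 8.53068 in⁴.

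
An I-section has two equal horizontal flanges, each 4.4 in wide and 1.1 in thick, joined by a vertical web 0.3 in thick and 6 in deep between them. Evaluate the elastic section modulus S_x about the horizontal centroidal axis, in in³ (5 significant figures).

Treat the section as a set of non-overlapping primitives; coordinates are from the bounding-box lower-left.
Bottom flange: 4.4 × 1.1, A = 4.84 in², y = 0.55 in, Ī = 0.4880333 in⁴.
Web: 0.3 × 6, A = 1.8 in², y = 4.1 in, Ī = 5.4 in⁴.
Top flange: 4.4 × 1.1, A = 4.84 in², y = 7.65 in, Ī = 0.4880333 in⁴.
By symmetry the centroid is at mid-height, ȳ = 4.1 in.
Transfer each piece to the horizontal centroidal axis using Ī + A·d² with d = y − 4.1:
  bottom flange: d = -3.55 in → contributes +61.48413 in⁴
  web: d = 0 in → contributes +5.4 in⁴
  top flange: d = 3.55 in → contributes +61.48413 in⁴
Total I = 128.3683 in⁴.
Extreme fibre distance c = 4.1 in; S = I/c = 31.30933 in³.

S_x ≈ 31.309 in³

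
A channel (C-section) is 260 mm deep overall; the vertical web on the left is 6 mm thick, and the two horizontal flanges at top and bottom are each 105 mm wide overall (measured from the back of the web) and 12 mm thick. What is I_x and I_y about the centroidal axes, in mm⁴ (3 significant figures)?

Split into non-overlapping primitives; take the origin at the lower-left of the bounding box.
Web: 6 × 260, A = 1 560 mm², y = 130 mm, Ī = 8 788 000 mm⁴.
Top flange (beyond web): 99 × 12, A = 1 188 mm², y = 254 mm, Ī = 14 256 mm⁴.
Bottom flange (beyond web): 99 × 12, A = 1 188 mm², y = 6 mm, Ī = 14 256 mm⁴.
By symmetry the centroid is at mid-height, ȳ = 130 mm.
Transfer each piece to the centroidal x-axis using Ī + A·d² with d = y − 130:
  web: d = 0 mm → contributes +8 788 000 mm⁴
  top flange (beyond web): d = 124 mm → contributes +18 280 944 mm⁴
  bottom flange (beyond web): d = -124 mm → contributes +18 280 944 mm⁴
Total I = 45 349 888 mm⁴.
For the y-axis: x̄ = 34.692 mm.
Repeating about the centroidal y-axis gives I_y = 4 540 859 mm⁴.

I_x ≈ 4.53 × 10⁷ mm⁴, I_y ≈ 4.54 × 10⁶ mm⁴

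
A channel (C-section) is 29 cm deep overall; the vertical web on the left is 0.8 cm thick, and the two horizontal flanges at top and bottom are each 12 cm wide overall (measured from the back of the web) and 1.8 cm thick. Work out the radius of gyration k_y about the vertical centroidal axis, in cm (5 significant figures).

k_y ≈ 3.8731 cm

Split into non-overlapping primitives; take the origin at the lower-left of the bounding box.
Web: 0.8 × 29, A = 23.2 cm², x = 0.4 cm, Ī = 1.237333 cm⁴.
Top flange (beyond web): 11.2 × 1.8, A = 20.16 cm², x = 6.4 cm, Ī = 210.7392 cm⁴.
Bottom flange (beyond web): 11.2 × 1.8, A = 20.16 cm², x = 6.4 cm, Ī = 210.7392 cm⁴.
Centroid: x̄ = ΣA·x / ΣA = 4.208564 cm.
Transfer each piece to the vertical centroidal axis using Ī + A·d² with d = x − 4.208564:
  web: d = -3.808564 cm → contributes +337.7571 cm⁴
  top flange (beyond web): d = 2.191436 cm → contributes +307.5554 cm⁴
  bottom flange (beyond web): d = 2.191436 cm → contributes +307.5554 cm⁴
Total I = 952.8679 cm⁴.
Radius of gyration: k = √(I/A) = √(952.8679 / 63.52) = 3.873121 cm.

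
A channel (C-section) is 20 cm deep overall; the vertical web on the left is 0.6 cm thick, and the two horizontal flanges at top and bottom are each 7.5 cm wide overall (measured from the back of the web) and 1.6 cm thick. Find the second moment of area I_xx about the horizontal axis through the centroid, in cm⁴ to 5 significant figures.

I_xx ≈ 2273.6 cm⁴

Decompose the section into non-overlapping parts with the origin at the bottom-left of its bounding rectangle.
Web: 0.6 × 20, A = 12 cm², y = 10 cm, Ī = 400 cm⁴.
Top flange (beyond web): 6.9 × 1.6, A = 11.04 cm², y = 19.2 cm, Ī = 2.3552 cm⁴.
Bottom flange (beyond web): 6.9 × 1.6, A = 11.04 cm², y = 0.8 cm, Ī = 2.3552 cm⁴.
By symmetry the centroid is at mid-height, ȳ = 10 cm.
Transfer each piece to the horizontal axis through the centroid using Ī + A·d² with d = y − 10:
  web: d = 0 cm → contributes +400 cm⁴
  top flange (beyond web): d = 9.2 cm → contributes +936.7808 cm⁴
  bottom flange (beyond web): d = -9.2 cm → contributes +936.7808 cm⁴
Total I = 2273.562 cm⁴.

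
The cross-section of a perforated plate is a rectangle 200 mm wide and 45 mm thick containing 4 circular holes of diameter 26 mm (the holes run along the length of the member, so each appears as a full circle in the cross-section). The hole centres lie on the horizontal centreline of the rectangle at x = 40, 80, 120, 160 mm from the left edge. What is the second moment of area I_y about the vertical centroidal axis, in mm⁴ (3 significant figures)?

Decompose the section into non-overlapping parts with the origin at the bottom-left of its bounding rectangle.
Plate: 200 × 45, A = 9 000 mm², x = 100 mm, Ī = 30 000 000 mm⁴.
Hole 1 (subtracted): ⌀26, A = 530.93 mm², x = 40 mm, Ī = 22 432 mm⁴.
Hole 2 (subtracted): ⌀26, A = 530.93 mm², x = 80 mm, Ī = 22 432 mm⁴.
Hole 3 (subtracted): ⌀26, A = 530.93 mm², x = 120 mm, Ī = 22 432 mm⁴.
Hole 4 (subtracted): ⌀26, A = 530.93 mm², x = 160 mm, Ī = 22 432 mm⁴.
By symmetry the centroid is at mid-width, x̄ = 100 mm.
Transfer each piece to the vertical centroidal axis using Ī + A·d² with d = x − 100:
  plate: d = 0 mm → contributes +30 000 000 mm⁴
  hole 1: d = -60 mm → contributes −1 933 777 mm⁴
  hole 2: d = -20 mm → contributes −234 803 mm⁴
  hole 3: d = 20 mm → contributes −234 803 mm⁴
  hole 4: d = 60 mm → contributes −1 933 777 mm⁴
Total I = 25 662 840 mm⁴.

I_y ≈ 2.57 × 10⁷ mm⁴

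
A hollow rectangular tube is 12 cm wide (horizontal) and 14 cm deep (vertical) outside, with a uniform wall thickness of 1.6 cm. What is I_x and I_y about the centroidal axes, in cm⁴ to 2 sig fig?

Treat the section as a set of non-overlapping primitives; coordinates are from the bounding-box lower-left.
Outer rectangle: 12 × 14, A = 168 cm², y = 7 cm, Ī = 2 744 cm⁴.
Inner void (subtracted): 8.8 × 10.8, A = 95.04 cm², y = 7 cm, Ī = 923.8 cm⁴.
By symmetry the centroid is at mid-height, ȳ = 7 cm.
All pieces are centred on the centroidal x-axis, so I = ΣĪ (holes subtracted) = 1 820 cm⁴.
Repeating about the centroidal y-axis gives I_y = 1 403 cm⁴.

I_x ≈ 1800 cm⁴, I_y ≈ 1400 cm⁴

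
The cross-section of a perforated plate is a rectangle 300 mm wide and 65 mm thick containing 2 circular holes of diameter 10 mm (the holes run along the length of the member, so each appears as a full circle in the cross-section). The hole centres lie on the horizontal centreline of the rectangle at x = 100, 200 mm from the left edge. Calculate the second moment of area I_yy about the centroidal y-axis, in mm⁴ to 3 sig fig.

I_yy ≈ 1.46 × 10⁸ mm⁴

Decompose the section into non-overlapping parts with the origin at the bottom-left of its bounding rectangle.
Plate: 300 × 65, A = 19 500 mm², x = 150 mm, Ī = 146 250 000 mm⁴.
Hole 1 (subtracted): ⌀10, A = 78.54 mm², x = 100 mm, Ī = 490.87 mm⁴.
Hole 2 (subtracted): ⌀10, A = 78.54 mm², x = 200 mm, Ī = 490.87 mm⁴.
By symmetry the centroid is at mid-width, x̄ = 150 mm.
Transfer each piece to the centroidal y-axis using Ī + A·d² with d = x − 150:
  plate: d = 0 mm → contributes +146 250 000 mm⁴
  hole 1: d = -50 mm → contributes −196 840 mm⁴
  hole 2: d = 50 mm → contributes −196 840 mm⁴
Total I = 145 856 319 mm⁴.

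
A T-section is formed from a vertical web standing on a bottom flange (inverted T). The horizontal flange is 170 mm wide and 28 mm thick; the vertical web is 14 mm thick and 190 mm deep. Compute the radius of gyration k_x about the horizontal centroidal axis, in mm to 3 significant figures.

k_x ≈ 62.1 mm

Treat the section as a set of non-overlapping primitives; coordinates are from the bounding-box lower-left.
Flange: 170 × 28, A = 4 760 mm², y = 14 mm, Ī = 310 987 mm⁴.
Web: 14 × 190, A = 2 660 mm², y = 123 mm, Ī = 8 002 167 mm⁴.
Centroid: ȳ = ΣA·y / ΣA = 53.075 mm.
Transfer each piece to the horizontal centroidal axis using Ī + A·d² with d = y − 53.075:
  flange: d = -39.075 mm → contributes +7 578 995 mm⁴
  web: d = 69.925 mm → contributes +21 008 076 mm⁴
Total I = 28 587 071 mm⁴.
Radius of gyration: k = √(I/A) = √(28 587 071 / 7 420) = 62.07 mm.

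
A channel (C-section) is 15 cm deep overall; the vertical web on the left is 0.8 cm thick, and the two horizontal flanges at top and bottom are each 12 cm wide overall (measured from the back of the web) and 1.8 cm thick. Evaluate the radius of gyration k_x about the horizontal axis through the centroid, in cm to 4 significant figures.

Treat the section as a set of non-overlapping primitives; coordinates are from the bounding-box lower-left.
Web: 0.8 × 15, A = 12 cm², y = 7.5 cm, Ī = 225 cm⁴.
Top flange (beyond web): 11.2 × 1.8, A = 20.16 cm², y = 14.1 cm, Ī = 5.4432 cm⁴.
Bottom flange (beyond web): 11.2 × 1.8, A = 20.16 cm², y = 0.9 cm, Ī = 5.4432 cm⁴.
By symmetry the centroid is at mid-height, ȳ = 7.5 cm.
Transfer each piece to the horizontal axis through the centroid using Ī + A·d² with d = y − 7.5:
  web: d = 0 cm → contributes +225 cm⁴
  top flange (beyond web): d = 6.6 cm → contributes +883.613 cm⁴
  bottom flange (beyond web): d = -6.6 cm → contributes +883.613 cm⁴
Total I = 1992.23 cm⁴.
Radius of gyration: k = √(I/A) = √(1992.23 / 52.32) = 6.17071 cm.

k_x ≈ 6.171 cm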